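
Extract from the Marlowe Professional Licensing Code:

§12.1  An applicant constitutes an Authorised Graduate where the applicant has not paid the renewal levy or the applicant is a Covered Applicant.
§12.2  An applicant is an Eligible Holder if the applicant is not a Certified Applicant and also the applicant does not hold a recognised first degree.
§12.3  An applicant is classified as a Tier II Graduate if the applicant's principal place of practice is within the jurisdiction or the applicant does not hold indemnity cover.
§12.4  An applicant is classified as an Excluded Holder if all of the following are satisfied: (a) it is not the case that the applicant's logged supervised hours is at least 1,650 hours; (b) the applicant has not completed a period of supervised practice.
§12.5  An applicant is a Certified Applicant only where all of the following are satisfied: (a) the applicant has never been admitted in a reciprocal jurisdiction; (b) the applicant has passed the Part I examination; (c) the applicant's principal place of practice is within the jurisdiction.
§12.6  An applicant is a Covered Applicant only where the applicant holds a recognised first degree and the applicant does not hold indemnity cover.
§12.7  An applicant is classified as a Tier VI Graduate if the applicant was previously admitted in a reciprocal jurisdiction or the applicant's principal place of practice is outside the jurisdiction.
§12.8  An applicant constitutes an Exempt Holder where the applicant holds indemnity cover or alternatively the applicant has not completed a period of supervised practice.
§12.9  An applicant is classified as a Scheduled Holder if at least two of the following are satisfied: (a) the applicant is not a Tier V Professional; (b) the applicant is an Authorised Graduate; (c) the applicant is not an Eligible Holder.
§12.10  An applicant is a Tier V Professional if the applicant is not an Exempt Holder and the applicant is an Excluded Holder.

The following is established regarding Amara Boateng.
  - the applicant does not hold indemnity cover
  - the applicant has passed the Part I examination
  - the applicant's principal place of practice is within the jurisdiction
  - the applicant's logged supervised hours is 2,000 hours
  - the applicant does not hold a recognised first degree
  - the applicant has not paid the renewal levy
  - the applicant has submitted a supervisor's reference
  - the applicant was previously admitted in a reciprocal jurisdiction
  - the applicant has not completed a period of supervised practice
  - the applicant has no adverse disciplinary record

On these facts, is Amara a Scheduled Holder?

Yes

§12.8 — Exempt Holder: [the applicant holds indemnity cover? no] OR [the applicant has not completed a period of supervised practice? yes] → satisfied.
§12.4 — Excluded Holder: [applicant's logged supervised hours: 2,000 hours ≥ 1,650 hours? yes, so negated condition no] AND [the applicant has not completed a period of supervised practice? yes] → not satisfied.
§12.10 — Tier V Professional: [not an Exempt Holder (§12.8)? no] AND [Excluded Holder (§12.4)? no] → not satisfied.
§12.6 — Covered Applicant: [the applicant holds a recognised first degree? no] AND [the applicant does not hold indemnity cover? yes] → not satisfied.
§12.1 — Authorised Graduate: [the applicant has not paid the renewal levy? yes] OR [Covered Applicant (§12.6)? no] → satisfied.
§12.5 — Certified Applicant: [the applicant has never been admitted in a reciprocal jurisdiction? no] AND [the applicant has passed the Part I examination? yes] AND [the applicant's principal place of practice is within the jurisdiction? yes] → not satisfied.
§12.2 — Eligible Holder: [not a Certified Applicant (§12.5)? yes] AND [the applicant does not hold a recognised first degree? yes] → satisfied.
§12.9 — Scheduled Holder: not a Tier V Professional (§12.10)? yes; Authorised Graduate (§12.1)? yes; not an Eligible Holder (§12.2)? no — 2 of 3 hold (need ≥2) → satisfied.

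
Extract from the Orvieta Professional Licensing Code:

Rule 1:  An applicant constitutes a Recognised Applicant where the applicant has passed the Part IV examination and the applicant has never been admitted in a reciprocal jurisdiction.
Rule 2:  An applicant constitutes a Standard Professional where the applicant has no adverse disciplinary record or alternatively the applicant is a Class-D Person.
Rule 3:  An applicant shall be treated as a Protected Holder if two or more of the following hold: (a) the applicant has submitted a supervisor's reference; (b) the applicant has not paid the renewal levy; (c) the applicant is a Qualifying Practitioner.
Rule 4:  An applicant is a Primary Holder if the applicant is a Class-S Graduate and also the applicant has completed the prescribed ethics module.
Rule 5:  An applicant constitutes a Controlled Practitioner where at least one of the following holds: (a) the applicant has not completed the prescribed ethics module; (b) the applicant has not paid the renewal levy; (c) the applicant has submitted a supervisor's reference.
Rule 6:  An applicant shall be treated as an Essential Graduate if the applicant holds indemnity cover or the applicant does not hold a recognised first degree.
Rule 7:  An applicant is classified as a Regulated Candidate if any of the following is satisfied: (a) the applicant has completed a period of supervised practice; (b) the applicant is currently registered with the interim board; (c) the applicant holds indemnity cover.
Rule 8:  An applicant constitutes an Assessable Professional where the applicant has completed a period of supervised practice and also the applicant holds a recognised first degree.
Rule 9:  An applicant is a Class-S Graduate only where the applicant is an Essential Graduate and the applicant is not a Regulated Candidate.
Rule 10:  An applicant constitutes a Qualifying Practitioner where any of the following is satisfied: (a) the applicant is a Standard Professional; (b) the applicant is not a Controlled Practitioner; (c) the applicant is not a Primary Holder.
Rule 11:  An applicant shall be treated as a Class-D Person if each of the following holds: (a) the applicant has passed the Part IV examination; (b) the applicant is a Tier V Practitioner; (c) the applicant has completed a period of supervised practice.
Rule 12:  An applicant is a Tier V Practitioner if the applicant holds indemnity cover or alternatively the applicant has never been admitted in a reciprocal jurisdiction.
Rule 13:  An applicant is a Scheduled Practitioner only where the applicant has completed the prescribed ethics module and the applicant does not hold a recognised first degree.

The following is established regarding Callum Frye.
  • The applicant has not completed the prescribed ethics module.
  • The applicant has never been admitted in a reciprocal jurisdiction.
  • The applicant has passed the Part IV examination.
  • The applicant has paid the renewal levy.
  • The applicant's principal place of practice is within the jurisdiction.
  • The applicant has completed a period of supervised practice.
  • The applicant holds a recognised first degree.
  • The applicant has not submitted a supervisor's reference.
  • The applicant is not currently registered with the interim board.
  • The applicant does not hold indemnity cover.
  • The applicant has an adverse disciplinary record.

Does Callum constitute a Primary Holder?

Under rule 6: the applicant holds indemnity cover? no; or the applicant does not hold a recognised first degree? no. So the applicant is not an Essential Graduate.
Under rule 7: the applicant has completed a period of supervised practice? yes; or the applicant is currently registered with the interim board? no; or the applicant holds indemnity cover? no. So the applicant is a Regulated Candidate.
Under rule 9: Essential Graduate (rule 6)? no; and not a Regulated Candidate (rule 7)? no. So the applicant is not a Class-S Graduate.
Under rule 4: Class-S Graduate (rule 9)? no; and the applicant has completed the prescribed ethics module? no. So the applicant is not a Primary Holder.

No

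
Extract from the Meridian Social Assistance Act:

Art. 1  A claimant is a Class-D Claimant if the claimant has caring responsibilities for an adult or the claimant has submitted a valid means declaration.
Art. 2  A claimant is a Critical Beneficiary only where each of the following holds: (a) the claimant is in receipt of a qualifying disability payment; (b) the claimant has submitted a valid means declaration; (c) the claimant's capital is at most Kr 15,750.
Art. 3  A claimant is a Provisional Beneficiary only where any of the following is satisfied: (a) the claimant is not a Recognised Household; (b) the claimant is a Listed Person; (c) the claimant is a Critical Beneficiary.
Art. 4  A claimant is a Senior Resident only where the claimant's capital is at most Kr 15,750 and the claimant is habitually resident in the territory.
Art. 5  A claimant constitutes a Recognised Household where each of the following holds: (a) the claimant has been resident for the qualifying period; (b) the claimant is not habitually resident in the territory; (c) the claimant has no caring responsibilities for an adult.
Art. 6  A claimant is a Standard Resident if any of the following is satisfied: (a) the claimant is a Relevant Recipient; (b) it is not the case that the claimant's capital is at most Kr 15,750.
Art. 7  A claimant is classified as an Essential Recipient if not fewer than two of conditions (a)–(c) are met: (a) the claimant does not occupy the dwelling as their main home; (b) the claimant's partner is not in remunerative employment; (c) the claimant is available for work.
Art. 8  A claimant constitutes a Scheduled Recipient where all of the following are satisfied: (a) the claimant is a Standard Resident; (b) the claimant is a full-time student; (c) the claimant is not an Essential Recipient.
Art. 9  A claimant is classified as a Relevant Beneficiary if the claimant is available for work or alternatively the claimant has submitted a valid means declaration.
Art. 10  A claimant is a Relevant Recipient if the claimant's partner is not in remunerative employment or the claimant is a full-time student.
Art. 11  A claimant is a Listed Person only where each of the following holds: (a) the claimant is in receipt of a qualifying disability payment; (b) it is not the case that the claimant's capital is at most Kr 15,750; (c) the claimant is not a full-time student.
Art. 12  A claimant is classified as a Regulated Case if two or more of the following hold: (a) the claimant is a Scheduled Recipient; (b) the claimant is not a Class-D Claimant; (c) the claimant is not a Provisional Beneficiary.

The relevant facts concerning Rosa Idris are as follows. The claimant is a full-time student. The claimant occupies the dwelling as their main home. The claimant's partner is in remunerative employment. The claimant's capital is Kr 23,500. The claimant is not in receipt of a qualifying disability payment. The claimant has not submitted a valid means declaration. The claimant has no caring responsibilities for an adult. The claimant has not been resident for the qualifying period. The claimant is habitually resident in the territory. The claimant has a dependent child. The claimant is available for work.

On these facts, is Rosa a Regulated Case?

Yes

Under article 10: the claimant's partner is not in remunerative employment? no; or the claimant is a full-time student? yes. So the claimant is a Relevant Recipient.
Under article 6: Relevant Recipient (article 10)? yes; or claimant's capital: Kr 23,500 ≤ Kr 15,750? no, so negated condition yes. So the claimant is a Standard Resident.
Under article 7: the claimant does not occupy the dwelling as their main home? no; the claimant's partner is not in remunerative employment? no; the claimant is available for work? yes — 1 of 3 hold (need ≥2) → not satisfied.
Under article 8: Standard Resident (article 6)? yes; and the claimant is a full-time student? yes; and not an Essential Recipient (article 7)? yes. So the claimant is a Scheduled Recipient.
Under article 1: the claimant has caring responsibilities for an adult? no; or the claimant has submitted a valid means declaration? no. So the claimant is not a Class-D Claimant.
Under article 5: the claimant has been resident for the qualifying period? no; and the claimant is not habitually resident in the territory? no; and the claimant has no caring responsibilities for an adult? yes. So the claimant is not a Recognised Household.
Under article 11: the claimant is in receipt of a qualifying disability payment? no; and claimant's capital: Kr 23,500 ≤ Kr 15,750? no, so negated condition yes; and the claimant is not a full-time student? no. So the claimant is not a Listed Person.
Under article 2: the claimant is in receipt of a qualifying disability payment? no; and the claimant has submitted a valid means declaration? no; and claimant's capital: Kr 23,500 ≤ Kr 15,750? no. So the claimant is not a Critical Beneficiary.
Under article 3: not a Recognised Household (article 5)? yes; or Listed Person (article 11)? no; or Critical Beneficiary (article 2)? no. So the claimant is a Provisional Beneficiary.
Under article 12: Scheduled Recipient (article 8)? yes; not a Class-D Claimant (article 1)? yes; not a Provisional Beneficiary (article 3)? no — 2 of 3 hold (need ≥2) → satisfied.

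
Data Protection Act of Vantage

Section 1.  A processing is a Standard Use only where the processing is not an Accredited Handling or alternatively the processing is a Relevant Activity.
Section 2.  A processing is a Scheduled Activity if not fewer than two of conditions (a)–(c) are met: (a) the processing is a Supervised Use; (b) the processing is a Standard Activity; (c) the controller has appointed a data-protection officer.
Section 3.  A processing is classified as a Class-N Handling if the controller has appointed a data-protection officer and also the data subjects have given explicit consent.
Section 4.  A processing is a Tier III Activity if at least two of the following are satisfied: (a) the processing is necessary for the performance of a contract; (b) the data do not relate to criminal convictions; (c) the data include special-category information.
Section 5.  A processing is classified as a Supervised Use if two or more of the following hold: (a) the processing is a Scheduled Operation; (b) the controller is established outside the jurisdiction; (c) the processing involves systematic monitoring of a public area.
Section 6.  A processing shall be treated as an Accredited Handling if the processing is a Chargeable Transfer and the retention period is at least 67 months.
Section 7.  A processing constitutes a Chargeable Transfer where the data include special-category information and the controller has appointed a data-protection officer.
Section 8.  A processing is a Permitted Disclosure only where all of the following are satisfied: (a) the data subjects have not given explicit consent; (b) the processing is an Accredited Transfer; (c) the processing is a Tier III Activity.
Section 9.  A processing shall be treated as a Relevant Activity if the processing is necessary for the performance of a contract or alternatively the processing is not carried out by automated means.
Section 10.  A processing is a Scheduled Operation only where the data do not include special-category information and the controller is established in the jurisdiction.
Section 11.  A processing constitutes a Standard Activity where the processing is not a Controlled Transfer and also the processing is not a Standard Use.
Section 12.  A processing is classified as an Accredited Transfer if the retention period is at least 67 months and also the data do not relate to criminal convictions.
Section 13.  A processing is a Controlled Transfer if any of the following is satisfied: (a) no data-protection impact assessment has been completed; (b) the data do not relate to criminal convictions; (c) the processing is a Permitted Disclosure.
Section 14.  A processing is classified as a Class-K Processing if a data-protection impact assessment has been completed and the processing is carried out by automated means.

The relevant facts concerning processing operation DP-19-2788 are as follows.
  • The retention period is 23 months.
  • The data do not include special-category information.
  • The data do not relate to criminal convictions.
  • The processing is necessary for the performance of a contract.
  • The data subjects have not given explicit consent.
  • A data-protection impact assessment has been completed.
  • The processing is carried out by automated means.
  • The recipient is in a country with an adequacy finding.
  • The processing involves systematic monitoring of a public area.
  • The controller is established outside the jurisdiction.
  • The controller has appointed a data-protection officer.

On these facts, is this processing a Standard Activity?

No

section 12 — Accredited Transfer: [retention period: 23 months ≥ 67 months? no] AND [the data do not relate to criminal convictions? yes] → not satisfied.
section 4 — Tier III Activity: the processing is necessary for the performance of a contract? yes; the data do not relate to criminal convictions? yes; the data include special-category information? no — 2 of 3 hold (need ≥2) → satisfied.
section 8 — Permitted Disclosure: [the data subjects have not given explicit consent? yes] AND [Accredited Transfer (section 12)? no] AND [Tier III Activity (section 4)? yes] → not satisfied.
section 13 — Controlled Transfer: [no data-protection impact assessment has been completed? no] OR [the data do not relate to criminal convictions? yes] OR [Permitted Disclosure (section 8)? no] → satisfied.
section 7 — Chargeable Transfer: [the data include special-category information? no] AND [the controller has appointed a data-protection officer? yes] → not satisfied.
section 6 — Accredited Handling: [Chargeable Transfer (section 7)? no] AND [retention period: 23 months ≥ 67 months? no] → not satisfied.
section 9 — Relevant Activity: [the processing is necessary for the performance of a contract? yes] OR [the processing is not carried out by automated means? no] → satisfied.
section 1 — Standard Use: [not an Accredited Handling (section 6)? yes] OR [Relevant Activity (section 9)? yes] → satisfied.
section 11 — Standard Activity: [not a Controlled Transfer (section 13)? no] AND [not a Standard Use (section 1)? no] → not satisfied.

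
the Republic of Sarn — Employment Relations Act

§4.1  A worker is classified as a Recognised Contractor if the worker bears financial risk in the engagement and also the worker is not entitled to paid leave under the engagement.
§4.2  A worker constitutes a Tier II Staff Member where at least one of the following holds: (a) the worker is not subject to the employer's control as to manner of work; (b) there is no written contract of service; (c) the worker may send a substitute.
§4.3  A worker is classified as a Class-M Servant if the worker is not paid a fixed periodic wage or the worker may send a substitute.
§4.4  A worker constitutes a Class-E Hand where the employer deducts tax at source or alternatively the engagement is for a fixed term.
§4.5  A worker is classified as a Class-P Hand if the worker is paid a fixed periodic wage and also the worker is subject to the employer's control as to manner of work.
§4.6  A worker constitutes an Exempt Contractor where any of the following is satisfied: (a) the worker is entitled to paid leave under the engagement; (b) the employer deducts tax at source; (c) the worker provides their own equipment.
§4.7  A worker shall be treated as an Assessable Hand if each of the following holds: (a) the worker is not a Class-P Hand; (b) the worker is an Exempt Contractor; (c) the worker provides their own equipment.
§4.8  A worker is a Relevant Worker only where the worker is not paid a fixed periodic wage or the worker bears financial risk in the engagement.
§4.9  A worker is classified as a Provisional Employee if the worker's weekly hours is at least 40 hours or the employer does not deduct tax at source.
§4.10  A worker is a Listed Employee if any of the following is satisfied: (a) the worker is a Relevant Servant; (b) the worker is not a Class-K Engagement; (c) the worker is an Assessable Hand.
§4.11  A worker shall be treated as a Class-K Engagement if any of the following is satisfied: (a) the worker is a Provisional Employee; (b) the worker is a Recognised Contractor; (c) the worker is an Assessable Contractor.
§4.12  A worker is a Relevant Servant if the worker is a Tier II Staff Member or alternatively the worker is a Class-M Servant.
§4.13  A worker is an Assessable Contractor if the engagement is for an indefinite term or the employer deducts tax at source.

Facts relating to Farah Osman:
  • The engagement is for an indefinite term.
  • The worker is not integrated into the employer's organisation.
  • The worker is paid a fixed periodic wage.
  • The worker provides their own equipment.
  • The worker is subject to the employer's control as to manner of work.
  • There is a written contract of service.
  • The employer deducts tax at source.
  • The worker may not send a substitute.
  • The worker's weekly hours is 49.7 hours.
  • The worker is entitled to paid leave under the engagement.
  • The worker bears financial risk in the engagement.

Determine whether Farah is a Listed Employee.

§4.2 — Tier II Staff Member: [the worker is not subject to the employer's control as to manner of work? no] OR [there is no written contract of service? no] OR [the worker may send a substitute? no] → not satisfied.
§4.3 — Class-M Servant: [the worker is not paid a fixed periodic wage? no] OR [the worker may send a substitute? no] → not satisfied.
§4.12 — Relevant Servant: [Tier II Staff Member (§4.2)? no] OR [Class-M Servant (§4.3)? no] → not satisfied.
§4.9 — Provisional Employee: [worker's weekly hours: 49.7 hours ≥ 40 hours? yes] OR [the employer does not deduct tax at source? no] → satisfied.
§4.1 — Recognised Contractor: [the worker bears financial risk in the engagement? yes] AND [the worker is not entitled to paid leave under the engagement? no] → not satisfied.
§4.13 — Assessable Contractor: [the engagement is for an indefinite term? yes] OR [the employer deducts tax at source? yes] → satisfied.
§4.11 — Class-K Engagement: [Provisional Employee (§4.9)? yes] OR [Recognised Contractor (§4.1)? no] OR [Assessable Contractor (§4.13)? yes] → satisfied.
§4.5 — Class-P Hand: [the worker is paid a fixed periodic wage? yes] AND [the worker is subject to the employer's control as to manner of work? yes] → satisfied.
§4.6 — Exempt Contractor: [the worker is entitled to paid leave under the engagement? yes] OR [the employer deducts tax at source? yes] OR [the worker provides their own equipment? yes] → satisfied.
§4.7 — Assessable Hand: [not a Class-P Hand (§4.5)? no] AND [Exempt Contractor (§4.6)? yes] AND [the worker provides their own equipment? yes] → not satisfied.
§4.10 — Listed Employee: [Relevant Servant (§4.12)? no] OR [not a Class-K Engagement (§4.11)? no] OR [Assessable Hand (§4.7)? no] → not satisfied.

No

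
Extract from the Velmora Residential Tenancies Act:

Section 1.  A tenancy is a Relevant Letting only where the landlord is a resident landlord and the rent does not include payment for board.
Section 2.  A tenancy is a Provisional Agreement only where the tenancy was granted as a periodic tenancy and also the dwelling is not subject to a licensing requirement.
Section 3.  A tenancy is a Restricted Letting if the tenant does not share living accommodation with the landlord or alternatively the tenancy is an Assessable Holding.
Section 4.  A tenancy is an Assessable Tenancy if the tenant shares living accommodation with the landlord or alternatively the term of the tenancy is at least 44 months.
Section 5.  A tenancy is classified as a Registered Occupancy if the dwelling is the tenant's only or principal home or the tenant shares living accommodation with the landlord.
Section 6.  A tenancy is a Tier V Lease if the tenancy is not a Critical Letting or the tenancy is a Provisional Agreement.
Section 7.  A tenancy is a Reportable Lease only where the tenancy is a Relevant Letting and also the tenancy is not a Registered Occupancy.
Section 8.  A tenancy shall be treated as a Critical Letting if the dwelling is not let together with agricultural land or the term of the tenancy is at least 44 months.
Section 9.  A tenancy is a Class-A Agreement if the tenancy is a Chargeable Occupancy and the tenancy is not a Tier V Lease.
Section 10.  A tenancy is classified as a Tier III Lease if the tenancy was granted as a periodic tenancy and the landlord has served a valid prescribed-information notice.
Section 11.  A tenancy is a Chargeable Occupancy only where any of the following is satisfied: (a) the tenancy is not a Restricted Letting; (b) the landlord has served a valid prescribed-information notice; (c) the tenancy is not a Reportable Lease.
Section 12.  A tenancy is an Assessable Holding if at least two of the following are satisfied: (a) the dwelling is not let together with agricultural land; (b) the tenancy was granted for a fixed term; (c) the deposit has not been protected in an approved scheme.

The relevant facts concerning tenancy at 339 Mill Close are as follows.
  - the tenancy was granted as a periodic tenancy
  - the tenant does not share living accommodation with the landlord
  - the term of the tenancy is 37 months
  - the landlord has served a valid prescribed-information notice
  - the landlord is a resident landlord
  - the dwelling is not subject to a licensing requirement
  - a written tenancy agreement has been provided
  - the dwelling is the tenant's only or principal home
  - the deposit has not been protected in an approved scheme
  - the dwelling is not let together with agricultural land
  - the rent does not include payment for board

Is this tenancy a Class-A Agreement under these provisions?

No

section 12 — Assessable Holding: the dwelling is not let together with agricultural land? yes; the tenancy was granted for a fixed term? no; the deposit has not been protected in an approved scheme? yes — 2 of 3 hold (need ≥2) → satisfied.
section 3 — Restricted Letting: [the tenant does not share living accommodation with the landlord? yes] OR [Assessable Holding (section 12)? yes] → satisfied.
section 1 — Relevant Letting: [the landlord is a resident landlord? yes] AND [the rent does not include payment for board? yes] → satisfied.
section 5 — Registered Occupancy: [the dwelling is the tenant's only or principal home? yes] OR [the tenant shares living accommodation with the landlord? no] → satisfied.
section 7 — Reportable Lease: [Relevant Letting (section 1)? yes] AND [not a Registered Occupancy (section 5)? no] → not satisfied.
section 11 — Chargeable Occupancy: [not a Restricted Letting (section 3)? no] OR [the landlord has served a valid prescribed-information notice? yes] OR [not a Reportable Lease (section 7)? yes] → satisfied.
section 8 — Critical Letting: [the dwelling is not let together with agricultural land? yes] OR [term of the tenancy: 37 months ≥ 44 months? no] → satisfied.
section 2 — Provisional Agreement: [the tenancy was granted as a periodic tenancy? yes] AND [the dwelling is not subject to a licensing requirement? yes] → satisfied.
section 6 — Tier V Lease: [not a Critical Letting (section 8)? no] OR [Provisional Agreement (section 2)? yes] → satisfied.
section 9 — Class-A Agreement: [Chargeable Occupancy (section 11)? yes] AND [not a Tier V Lease (section 6)? no] → not satisfied.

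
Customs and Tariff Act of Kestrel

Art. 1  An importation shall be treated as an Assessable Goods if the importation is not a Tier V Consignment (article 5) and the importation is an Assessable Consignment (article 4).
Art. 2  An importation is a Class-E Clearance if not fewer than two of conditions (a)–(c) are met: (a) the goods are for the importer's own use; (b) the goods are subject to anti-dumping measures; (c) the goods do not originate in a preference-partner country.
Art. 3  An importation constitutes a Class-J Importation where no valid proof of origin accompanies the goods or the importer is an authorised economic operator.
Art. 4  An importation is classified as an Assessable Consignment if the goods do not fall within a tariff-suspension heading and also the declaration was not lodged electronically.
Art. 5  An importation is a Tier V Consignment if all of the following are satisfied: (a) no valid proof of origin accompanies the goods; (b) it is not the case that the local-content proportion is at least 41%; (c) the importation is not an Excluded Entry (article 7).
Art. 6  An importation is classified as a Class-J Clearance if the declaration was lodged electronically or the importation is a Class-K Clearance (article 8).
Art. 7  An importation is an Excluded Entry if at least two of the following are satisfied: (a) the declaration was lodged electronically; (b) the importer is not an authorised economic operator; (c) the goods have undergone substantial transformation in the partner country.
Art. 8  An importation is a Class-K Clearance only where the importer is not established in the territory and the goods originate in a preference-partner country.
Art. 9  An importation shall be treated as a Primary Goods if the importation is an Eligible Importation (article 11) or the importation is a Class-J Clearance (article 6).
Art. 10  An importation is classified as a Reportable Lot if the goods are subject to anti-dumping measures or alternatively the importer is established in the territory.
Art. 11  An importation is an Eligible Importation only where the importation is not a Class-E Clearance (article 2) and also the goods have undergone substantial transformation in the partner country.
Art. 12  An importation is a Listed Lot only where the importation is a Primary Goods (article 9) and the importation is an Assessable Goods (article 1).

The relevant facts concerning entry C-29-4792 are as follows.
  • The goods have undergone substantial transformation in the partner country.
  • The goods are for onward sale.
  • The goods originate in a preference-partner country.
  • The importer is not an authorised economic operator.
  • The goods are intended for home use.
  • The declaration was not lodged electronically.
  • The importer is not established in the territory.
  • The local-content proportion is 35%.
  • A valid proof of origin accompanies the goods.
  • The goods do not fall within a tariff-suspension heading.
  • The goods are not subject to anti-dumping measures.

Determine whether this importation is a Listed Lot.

Yes

Under article 2: the goods are for the importer's own use? no; the goods are subject to anti-dumping measures? no; the goods do not originate in a preference-partner country? no — 0 of 3 hold (need ≥2) → not satisfied.
Under article 11: not a Class-E Clearance (article 2)? yes; and the goods have undergone substantial transformation in the partner country? yes. So the importation is an Eligible Importation.
Under article 8: the importer is not established in the territory? yes; and the goods originate in a preference-partner country? yes. So the importation is a Class-K Clearance.
Under article 6: the declaration was lodged electronically? no; or Class-K Clearance (article 8)? yes. So the importation is a Class-J Clearance.
Under article 9: Eligible Importation (article 11)? yes; or Class-J Clearance (article 6)? yes. So the importation is a Primary Goods.
Under article 7: the declaration was lodged electronically? no; the importer is not an authorised economic operator? yes; the goods have undergone substantial transformation in the partner country? yes — 2 of 3 hold (need ≥2) → satisfied.
Under article 5: no valid proof of origin accompanies the goods? no; and local-content proportion: 35% ≥ 41%? no, so negated condition yes; and not an Excluded Entry (article 7)? no. So the importation is not a Tier V Consignment.
Under article 4: the goods do not fall within a tariff-suspension heading? yes; and the declaration was not lodged electronically? yes. So the importation is an Assessable Consignment.
Under article 1: not a Tier V Consignment (article 5)? yes; and Assessable Consignment (article 4)? yes. So the importation is an Assessable Goods.
Under article 12: Primary Goods (article 9)? yes; and Assessable Goods (article 1)? yes. So the importation is a Listed Lot.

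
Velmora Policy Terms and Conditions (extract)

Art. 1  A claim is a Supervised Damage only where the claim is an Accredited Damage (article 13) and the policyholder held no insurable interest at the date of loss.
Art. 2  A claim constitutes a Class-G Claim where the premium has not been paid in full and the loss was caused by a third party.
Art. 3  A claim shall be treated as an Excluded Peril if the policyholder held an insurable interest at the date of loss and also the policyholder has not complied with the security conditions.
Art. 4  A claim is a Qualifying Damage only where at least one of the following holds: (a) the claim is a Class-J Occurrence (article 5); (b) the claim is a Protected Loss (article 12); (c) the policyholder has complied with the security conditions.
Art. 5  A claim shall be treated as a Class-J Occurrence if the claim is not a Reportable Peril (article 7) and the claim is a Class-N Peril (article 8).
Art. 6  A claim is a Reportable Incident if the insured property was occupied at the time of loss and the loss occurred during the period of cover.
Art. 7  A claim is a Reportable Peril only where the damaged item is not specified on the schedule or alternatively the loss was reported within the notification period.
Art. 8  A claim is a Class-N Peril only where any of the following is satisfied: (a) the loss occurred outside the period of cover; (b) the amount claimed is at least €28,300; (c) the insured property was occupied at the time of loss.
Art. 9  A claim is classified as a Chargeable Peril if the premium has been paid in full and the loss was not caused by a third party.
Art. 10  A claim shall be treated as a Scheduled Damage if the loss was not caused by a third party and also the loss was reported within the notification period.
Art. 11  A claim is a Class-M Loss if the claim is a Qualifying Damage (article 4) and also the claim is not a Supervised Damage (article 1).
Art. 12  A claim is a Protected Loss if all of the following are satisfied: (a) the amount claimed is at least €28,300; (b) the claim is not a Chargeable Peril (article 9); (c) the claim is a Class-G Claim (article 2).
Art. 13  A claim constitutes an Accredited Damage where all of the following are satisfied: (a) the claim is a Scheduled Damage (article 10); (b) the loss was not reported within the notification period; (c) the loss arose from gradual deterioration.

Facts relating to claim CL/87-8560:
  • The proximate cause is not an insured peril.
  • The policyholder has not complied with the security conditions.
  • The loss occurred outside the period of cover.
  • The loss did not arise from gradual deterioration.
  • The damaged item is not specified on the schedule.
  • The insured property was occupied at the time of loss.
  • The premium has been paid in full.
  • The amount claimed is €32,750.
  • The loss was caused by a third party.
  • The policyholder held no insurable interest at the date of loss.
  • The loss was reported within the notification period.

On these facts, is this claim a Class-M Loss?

article 7 — Reportable Peril: [the damaged item is not specified on the schedule? yes] OR [the loss was reported within the notification period? yes] → satisfied.
article 8 — Class-N Peril: [the loss occurred outside the period of cover? yes] OR [amount claimed: €32,750 ≥ €28,300? yes] OR [the insured property was occupied at the time of loss? yes] → satisfied.
article 5 — Class-J Occurrence: [not a Reportable Peril (article 7)? no] AND [Class-N Peril (article 8)? yes] → not satisfied.
article 9 — Chargeable Peril: [the premium has been paid in full? yes] AND [the loss was not caused by a third party? no] → not satisfied.
article 2 — Class-G Claim: [the premium has not been paid in full? no] AND [the loss was caused by a third party? yes] → not satisfied.
article 12 — Protected Loss: [amount claimed: €32,750 ≥ €28,300? yes] AND [not a Chargeable Peril (article 9)? yes] AND [Class-G Claim (article 2)? no] → not satisfied.
article 4 — Qualifying Damage: [Class-J Occurrence (article 5)? no] OR [Protected Loss (article 12)? no] OR [the policyholder has complied with the security conditions? no] → not satisfied.
article 10 — Scheduled Damage: [the loss was not caused by a third party? no] AND [the loss was reported within the notification period? yes] → not satisfied.
article 13 — Accredited Damage: [Scheduled Damage (article 10)? no] AND [the loss was not reported within the notification period? no] AND [the loss arose from gradual deterioration? no] → not satisfied.
article 1 — Supervised Damage: [Accredited Damage (article 13)? no] AND [the policyholder held no insurable interest at the date of loss? yes] → not satisfied.
article 11 — Class-M Loss: [Qualifying Damage (article 4)? no] AND [not a Supervised Damage (article 1)? yes] → not satisfied.

No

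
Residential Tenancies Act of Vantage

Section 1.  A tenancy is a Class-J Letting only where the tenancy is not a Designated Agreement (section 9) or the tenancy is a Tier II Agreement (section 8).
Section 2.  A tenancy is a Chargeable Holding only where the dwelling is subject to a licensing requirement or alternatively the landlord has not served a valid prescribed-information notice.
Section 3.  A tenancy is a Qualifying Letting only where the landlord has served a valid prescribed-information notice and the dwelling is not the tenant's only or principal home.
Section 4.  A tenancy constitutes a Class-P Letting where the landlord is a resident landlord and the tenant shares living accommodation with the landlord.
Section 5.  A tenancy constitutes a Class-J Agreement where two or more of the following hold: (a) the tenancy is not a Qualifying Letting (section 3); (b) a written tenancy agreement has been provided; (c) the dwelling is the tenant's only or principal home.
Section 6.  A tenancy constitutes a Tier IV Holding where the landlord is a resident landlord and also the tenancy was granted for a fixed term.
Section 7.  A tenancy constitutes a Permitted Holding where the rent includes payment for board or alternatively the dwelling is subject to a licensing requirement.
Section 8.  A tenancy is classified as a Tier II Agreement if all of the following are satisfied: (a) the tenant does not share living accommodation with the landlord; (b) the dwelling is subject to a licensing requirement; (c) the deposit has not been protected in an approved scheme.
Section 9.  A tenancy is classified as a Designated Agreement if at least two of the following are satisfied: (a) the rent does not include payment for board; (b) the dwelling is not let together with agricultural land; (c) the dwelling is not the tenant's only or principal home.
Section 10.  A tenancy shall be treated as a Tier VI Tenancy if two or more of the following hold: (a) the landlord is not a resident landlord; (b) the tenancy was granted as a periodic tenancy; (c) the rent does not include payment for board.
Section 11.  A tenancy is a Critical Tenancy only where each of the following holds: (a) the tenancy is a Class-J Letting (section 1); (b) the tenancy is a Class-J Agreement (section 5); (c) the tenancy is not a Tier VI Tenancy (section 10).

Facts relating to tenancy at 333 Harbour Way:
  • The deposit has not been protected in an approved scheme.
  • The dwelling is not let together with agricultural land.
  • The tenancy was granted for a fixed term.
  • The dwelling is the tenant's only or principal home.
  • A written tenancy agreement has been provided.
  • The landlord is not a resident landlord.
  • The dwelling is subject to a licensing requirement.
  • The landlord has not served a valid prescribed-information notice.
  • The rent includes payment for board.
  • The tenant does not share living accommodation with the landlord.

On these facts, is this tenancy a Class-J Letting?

section 9 — Designated Agreement: the rent does not include payment for board? no; the dwelling is not let together with agricultural land? yes; the dwelling is not the tenant's only or principal home? no — 1 of 3 hold (need ≥2) → not satisfied.
section 8 — Tier II Agreement: [the tenant does not share living accommodation with the landlord? yes] AND [the dwelling is subject to a licensing requirement? yes] AND [the deposit has not been protected in an approved scheme? yes] → satisfied.
section 1 — Class-J Letting: [not a Designated Agreement (section 9)? yes] OR [Tier II Agreement (section 8)? yes] → satisfied.

Yes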